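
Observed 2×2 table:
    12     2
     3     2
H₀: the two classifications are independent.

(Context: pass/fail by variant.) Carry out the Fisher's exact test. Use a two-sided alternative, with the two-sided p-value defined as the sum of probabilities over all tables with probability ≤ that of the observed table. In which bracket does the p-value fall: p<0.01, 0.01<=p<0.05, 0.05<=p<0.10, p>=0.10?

p-value bracket: p>=0.10

Margins: r₁=14, r₂=5, c₁=15, c₂=4, n=19
p_obs = C(14,12)·C(5,3)/C(19,15); sum pmf over tables with pmf ≤ p_obs
p-value (two-sided) = 0.27219
→ bracket: p>=0.10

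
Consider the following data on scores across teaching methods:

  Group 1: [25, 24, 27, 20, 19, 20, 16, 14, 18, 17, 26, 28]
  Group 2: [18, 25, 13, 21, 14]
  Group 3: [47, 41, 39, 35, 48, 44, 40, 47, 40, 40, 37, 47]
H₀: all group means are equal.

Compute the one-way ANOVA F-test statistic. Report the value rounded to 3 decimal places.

Group means [21.17, 18.20, 42.08], grand mean 29.310
SSB = Σnᵢ(x̄ᵢ−x̄)² = 3370.824; SSW = ΣΣ(x−x̄ᵢ)² = 549.383
MSB = 3370.824/2 = 1685.4118; MSW = 549.383/26 = 21.1301
F = MSB/MSW = 79.7634
df = (2, 26)

test statistic = 79.763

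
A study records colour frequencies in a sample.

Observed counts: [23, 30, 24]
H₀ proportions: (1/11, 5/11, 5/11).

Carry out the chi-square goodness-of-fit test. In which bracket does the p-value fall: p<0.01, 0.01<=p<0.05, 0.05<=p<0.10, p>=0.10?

n = 77; E_i = n·p_i = [7.00, 35.00, 35.00]
χ² = (23−7.00)²/7.00 + (30−35.00)²/35.00 + (24−35.00)²/35.00 = 40.7429
df = 2
p-value (upper-tail) = 0.00000
→ bracket: p<0.01

p-value bracket: p<0.01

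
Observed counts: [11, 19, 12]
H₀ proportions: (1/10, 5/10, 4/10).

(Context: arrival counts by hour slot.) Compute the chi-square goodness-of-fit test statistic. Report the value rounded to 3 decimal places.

n = 42; E_i = n·p_i = [4.20, 21.00, 16.80]
χ² = (11−4.20)²/4.20 + (19−21.00)²/21.00 + (12−16.80)²/16.80 = 12.5714
df = 2

test statistic = 12.571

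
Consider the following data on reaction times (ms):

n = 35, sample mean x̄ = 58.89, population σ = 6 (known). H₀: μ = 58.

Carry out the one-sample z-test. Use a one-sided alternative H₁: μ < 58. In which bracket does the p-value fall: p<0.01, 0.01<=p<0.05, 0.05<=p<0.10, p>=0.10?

SE = σ/√n = 6/√35 = 1.0142
z = (x̄−μ₀)/SE = (58.89−58)/1.0142 = 0.8776
p-value (one-sided, H₁ less) = 0.80991
→ bracket: p>=0.10

p-value bracket: p>=0.10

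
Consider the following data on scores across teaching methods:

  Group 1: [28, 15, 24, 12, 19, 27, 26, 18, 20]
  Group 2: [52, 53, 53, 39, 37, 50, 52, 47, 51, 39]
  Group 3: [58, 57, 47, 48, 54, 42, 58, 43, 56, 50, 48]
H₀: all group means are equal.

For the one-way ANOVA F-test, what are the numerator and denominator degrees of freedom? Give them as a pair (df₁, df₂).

degrees of freedom = [2, 27]

k = 3 groups, N = 30 total
df = (k−1, N−k) = (3−1, 30−3) = (2, 27)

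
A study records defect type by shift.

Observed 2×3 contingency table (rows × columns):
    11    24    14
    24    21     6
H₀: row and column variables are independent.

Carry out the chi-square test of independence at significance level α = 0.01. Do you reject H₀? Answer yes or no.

reject H₀: no

Row totals [49, 51], col totals [35, 45, 20], n=100
χ² = (11−17.15)²/17.15 + (24−22.05)²/22.05 + (14−9.80)²/9.80 + (24−17.85)²/17.85 + (21−22.95)²/22.95 + (6−10.20)²/10.20 = 8.1918
df = 2
p-value (upper-tail) = 0.01664
At α=0.01: p ≥ α → fail to reject H₀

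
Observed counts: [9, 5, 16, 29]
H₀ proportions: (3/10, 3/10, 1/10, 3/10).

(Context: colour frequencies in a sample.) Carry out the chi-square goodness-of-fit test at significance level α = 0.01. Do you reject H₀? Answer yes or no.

reject H₀: yes

n = 59; E_i = n·p_i = [17.70, 17.70, 5.90, 17.70]
χ² = (9−17.70)²/17.70 + (5−17.70)²/17.70 + (16−5.90)²/5.90 + (29−17.70)²/17.70 = 37.8927
df = 3
p-value (upper-tail) = 0.00000
At α=0.01: p < α → reject H₀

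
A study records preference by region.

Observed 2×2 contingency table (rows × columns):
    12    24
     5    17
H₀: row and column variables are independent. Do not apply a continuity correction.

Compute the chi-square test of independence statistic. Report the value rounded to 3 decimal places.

Row totals [36, 22], col totals [17, 41], n=58
χ² = (12−10.55)²/10.55 + (24−25.45)²/25.45 + (5−6.45)²/6.45 + (17−15.55)²/15.55 = 0.7414
df = 1

test statistic = 0.741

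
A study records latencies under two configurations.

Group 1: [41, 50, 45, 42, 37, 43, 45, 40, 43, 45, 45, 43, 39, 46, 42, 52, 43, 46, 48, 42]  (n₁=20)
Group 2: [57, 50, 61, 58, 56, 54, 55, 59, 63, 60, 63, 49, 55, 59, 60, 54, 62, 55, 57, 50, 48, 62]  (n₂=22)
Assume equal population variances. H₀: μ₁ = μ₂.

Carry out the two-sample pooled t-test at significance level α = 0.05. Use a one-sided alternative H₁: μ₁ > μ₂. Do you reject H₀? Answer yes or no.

reject H₀: no

x̄₁=43.850, s₁=3.573, n₁=20
x̄₂=56.682, s₂=4.561, n₂=22
s_p² = [19·3.573² + 21·4.561²]/40 = 16.9831
SE = √(s_p²·(1/20+1/22)) = 1.2732
t = (43.850−56.682)/1.2732 = -10.0782
df = 40
p-value (one-sided, H₁ greater) = 1.00000
At α=0.05: p ≥ α → fail to reject H₀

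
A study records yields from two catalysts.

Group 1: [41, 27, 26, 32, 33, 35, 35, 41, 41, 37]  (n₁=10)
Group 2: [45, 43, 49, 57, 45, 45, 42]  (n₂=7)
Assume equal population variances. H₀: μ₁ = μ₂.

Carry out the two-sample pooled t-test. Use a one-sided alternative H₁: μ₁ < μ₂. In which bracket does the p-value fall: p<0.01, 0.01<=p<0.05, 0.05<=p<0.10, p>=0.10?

x̄₁=34.800, s₁=5.473, n₁=10
x̄₂=46.571, s₂=5.094, n₂=7
s_p² = [9·5.473² + 6·5.094²]/15 = 28.3543
SE = √(s_p²·(1/10+1/7)) = 2.6241
t = (34.800−46.571)/2.6241 = -4.4858
df = 15
p-value (one-sided, H₁ less) = 0.00022
→ bracket: p<0.01

p-value bracket: p<0.01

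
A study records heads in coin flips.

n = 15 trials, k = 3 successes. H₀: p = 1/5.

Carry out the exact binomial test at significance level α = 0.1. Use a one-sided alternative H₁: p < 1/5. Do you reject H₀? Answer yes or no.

reject H₀: no

Exact binomial: n=15, k=3, p₀=1/5=0.2000
P(X≤3) from Σ C(n,i)·p₀^i·(1−p₀)^(n−i)
p-value (one-sided, H₁ less) = 0.64816
At α=0.1: p ≥ α → fail to reject H₀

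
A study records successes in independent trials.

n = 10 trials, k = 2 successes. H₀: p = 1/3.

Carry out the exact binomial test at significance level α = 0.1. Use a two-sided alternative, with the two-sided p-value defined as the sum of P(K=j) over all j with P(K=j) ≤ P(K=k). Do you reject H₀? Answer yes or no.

reject H₀: no

Exact binomial: n=10, k=2, p₀=1/3=0.3333
P(X=j) = C(n,j)·p₀^j·(1−p₀)^(n−j); p = Σ P(X=j) over j with P(X=j) ≤ P(X=2)
p-value (two-sided) = 0.51227
At α=0.1: p ≥ α → fail to reject H₀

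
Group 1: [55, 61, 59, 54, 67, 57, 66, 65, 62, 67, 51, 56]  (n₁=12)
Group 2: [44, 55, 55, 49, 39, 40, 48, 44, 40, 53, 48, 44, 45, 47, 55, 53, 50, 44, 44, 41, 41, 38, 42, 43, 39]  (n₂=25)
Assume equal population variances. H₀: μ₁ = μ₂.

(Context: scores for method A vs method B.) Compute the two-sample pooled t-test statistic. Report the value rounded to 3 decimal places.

test statistic = 7.524

x̄₁=60.000, s₁=5.494, n₁=12
x̄₂=45.640, s₂=5.407, n₂=25
s_p² = [11·5.494² + 24·5.407²]/35 = 29.5360
SE = √(s_p²·(1/12+1/25)) = 1.9086
t = (60.000−45.640)/1.9086 = 7.5238
df = 35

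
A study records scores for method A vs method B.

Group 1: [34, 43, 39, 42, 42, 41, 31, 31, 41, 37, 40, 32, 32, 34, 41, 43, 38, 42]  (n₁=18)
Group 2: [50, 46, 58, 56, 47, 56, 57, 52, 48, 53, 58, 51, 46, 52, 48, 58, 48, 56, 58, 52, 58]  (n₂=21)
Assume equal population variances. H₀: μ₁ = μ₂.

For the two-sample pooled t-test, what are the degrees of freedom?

degrees of freedom = 37

df = n₁ + n₂ − 2 = 18 + 21 − 2 = 37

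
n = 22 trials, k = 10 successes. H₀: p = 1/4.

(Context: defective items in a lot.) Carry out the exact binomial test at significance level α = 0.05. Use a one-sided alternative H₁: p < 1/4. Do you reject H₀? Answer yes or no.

Exact binomial: n=22, k=10, p₀=1/4=0.2500
P(X≤10) from Σ C(n,i)·p₀^i·(1−p₀)^(n−i)
p-value (one-sided, H₁ less) = 0.99003
At α=0.05: p ≥ α → fail to reject H₀

reject H₀: no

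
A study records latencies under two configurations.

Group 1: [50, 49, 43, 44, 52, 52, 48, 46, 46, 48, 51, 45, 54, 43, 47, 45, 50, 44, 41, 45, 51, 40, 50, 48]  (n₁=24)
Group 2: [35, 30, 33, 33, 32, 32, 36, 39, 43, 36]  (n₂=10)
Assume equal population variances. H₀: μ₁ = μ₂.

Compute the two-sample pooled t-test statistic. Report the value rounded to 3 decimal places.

x̄₁=47.167, s₁=3.691, n₁=24
x̄₂=34.900, s₂=3.843, n₂=10
s_p² = [23·3.691² + 9·3.843²]/32 = 13.9448
SE = √(s_p²·(1/24+1/10)) = 1.4055
t = (47.167−34.900)/1.4055 = 8.7274
df = 32

test statistic = 8.727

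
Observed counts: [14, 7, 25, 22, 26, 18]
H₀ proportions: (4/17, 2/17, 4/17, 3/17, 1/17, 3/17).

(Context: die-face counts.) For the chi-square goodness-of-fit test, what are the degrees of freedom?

df = k − 1 = 6 − 1 = 5

degrees of freedom = 5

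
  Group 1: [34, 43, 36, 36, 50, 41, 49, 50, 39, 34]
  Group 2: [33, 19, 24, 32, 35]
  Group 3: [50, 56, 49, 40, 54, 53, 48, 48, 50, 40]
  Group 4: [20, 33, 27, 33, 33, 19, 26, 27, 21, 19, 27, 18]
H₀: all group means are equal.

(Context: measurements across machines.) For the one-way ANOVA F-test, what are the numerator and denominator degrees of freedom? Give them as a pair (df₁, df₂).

degrees of freedom = [3, 33]

k = 4 groups, N = 37 total
df = (k−1, N−k) = (4−1, 37−4) = (3, 33)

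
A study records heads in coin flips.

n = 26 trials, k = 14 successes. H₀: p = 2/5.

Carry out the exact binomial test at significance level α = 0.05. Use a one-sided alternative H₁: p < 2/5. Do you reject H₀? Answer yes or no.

reject H₀: no

Exact binomial: n=26, k=14, p₀=2/5=0.4000
P(X≤14) from Σ C(n,i)·p₀^i·(1−p₀)^(n−i)
p-value (one-sided, H₁ less) = 0.94824
At α=0.05: p ≥ α → fail to reject H₀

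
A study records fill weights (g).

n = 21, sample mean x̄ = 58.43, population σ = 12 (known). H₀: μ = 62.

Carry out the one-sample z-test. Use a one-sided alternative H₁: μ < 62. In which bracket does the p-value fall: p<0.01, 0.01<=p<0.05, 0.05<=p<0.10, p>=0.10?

SE = σ/√n = 12/√21 = 2.6186
z = (x̄−μ₀)/SE = (58.43−62)/2.6186 = -1.3633
p-value (one-sided, H₁ less) = 0.08639
→ bracket: 0.05<=p<0.10

p-value bracket: 0.05<=p<0.10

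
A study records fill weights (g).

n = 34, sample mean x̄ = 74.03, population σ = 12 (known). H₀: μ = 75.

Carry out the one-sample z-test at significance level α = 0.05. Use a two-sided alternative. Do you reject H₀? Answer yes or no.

SE = σ/√n = 12/√34 = 2.0580
z = (x̄−μ₀)/SE = (74.03−75)/2.0580 = -0.4713
p-value (two-sided) = 0.63740
At α=0.05: p ≥ α → fail to reject H₀

reject H₀: no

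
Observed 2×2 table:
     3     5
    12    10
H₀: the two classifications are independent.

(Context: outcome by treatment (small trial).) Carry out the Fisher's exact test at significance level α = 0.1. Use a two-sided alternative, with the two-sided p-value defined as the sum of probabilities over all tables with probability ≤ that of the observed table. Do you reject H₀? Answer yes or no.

Margins: r₁=8, r₂=22, c₁=15, c₂=15, n=30
p_obs = C(8,3)·C(22,12)/C(30,15); sum pmf over tables with pmf ≤ p_obs
p-value (two-sided) = 0.68166
At α=0.1: p ≥ α → fail to reject H₀

reject H₀: no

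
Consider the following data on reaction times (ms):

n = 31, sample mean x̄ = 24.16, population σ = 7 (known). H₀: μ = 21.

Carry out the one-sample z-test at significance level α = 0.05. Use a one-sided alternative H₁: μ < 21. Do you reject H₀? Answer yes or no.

reject H₀: no

SE = σ/√n = 7/√31 = 1.2572
z = (x̄−μ₀)/SE = (24.16−21)/1.2572 = 2.5134
p-value (one-sided, H₁ less) = 0.99402
At α=0.05: p ≥ α → fail to reject H₀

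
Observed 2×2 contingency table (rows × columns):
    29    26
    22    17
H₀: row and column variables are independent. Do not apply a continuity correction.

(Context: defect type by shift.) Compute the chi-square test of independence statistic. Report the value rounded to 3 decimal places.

Row totals [55, 39], col totals [51, 43], n=94
χ² = (29−29.84)²/29.84 + (26−25.16)²/25.16 + (22−21.16)²/21.16 + (17−17.84)²/17.84 = 0.1247
df = 1

test statistic = 0.125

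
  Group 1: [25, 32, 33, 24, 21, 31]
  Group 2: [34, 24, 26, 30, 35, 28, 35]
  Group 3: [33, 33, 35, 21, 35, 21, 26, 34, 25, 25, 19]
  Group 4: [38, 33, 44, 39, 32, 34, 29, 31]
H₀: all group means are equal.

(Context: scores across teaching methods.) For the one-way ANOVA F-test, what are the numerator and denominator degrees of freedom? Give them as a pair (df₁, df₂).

degrees of freedom = [3, 28]

k = 4 groups, N = 32 total
df = (k−1, N−k) = (4−1, 32−4) = (3, 28)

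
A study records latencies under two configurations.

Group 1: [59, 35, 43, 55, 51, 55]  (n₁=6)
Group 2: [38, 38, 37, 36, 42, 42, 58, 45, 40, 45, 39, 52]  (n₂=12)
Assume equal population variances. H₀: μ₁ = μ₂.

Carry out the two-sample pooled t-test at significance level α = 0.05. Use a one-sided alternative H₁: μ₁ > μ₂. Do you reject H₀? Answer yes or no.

x̄₁=49.667, s₁=9.004, n₁=6
x̄₂=42.667, s₂=6.569, n₂=12
s_p² = [5·9.004² + 11·6.569²]/16 = 55.0000
SE = √(s_p²·(1/6+1/12)) = 3.7081
t = (49.667−42.667)/3.7081 = 1.8878
df = 16
p-value (one-sided, H₁ greater) = 0.03867
At α=0.05: p < α → reject H₀

reject H₀: yes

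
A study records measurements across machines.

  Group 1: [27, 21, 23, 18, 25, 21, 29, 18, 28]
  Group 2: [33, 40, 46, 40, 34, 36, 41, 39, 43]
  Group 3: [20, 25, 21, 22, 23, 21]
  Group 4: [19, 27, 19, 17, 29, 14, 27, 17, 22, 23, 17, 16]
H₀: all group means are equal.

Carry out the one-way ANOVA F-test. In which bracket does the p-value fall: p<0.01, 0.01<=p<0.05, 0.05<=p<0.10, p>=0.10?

p-value bracket: p<0.01

Group means [23.33, 39.11, 22.00, 20.58], grand mean 26.139
SSB = Σnᵢ(x̄ᵢ−x̄)² = 2058.500; SSW = ΣΣ(x−x̄ᵢ)² = 563.806
MSB = 2058.500/3 = 686.1667; MSW = 563.806/32 = 17.6189
F = MSB/MSW = 38.9449
df = (3, 32)
p-value (upper-tail) = 0.00000
→ bracket: p<0.01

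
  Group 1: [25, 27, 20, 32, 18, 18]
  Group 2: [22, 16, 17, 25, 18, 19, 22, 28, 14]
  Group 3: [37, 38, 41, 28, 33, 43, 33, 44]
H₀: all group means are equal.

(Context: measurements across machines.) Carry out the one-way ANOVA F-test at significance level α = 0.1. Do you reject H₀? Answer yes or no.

reject H₀: yes

Group means [23.33, 20.11, 37.12], grand mean 26.870
SSB = Σnᵢ(x̄ᵢ−x̄)² = 1327.511; SSW = ΣΣ(x−x̄ᵢ)² = 537.097
MSB = 1327.511/2 = 663.7557; MSW = 537.097/20 = 26.8549
F = MSB/MSW = 24.7164
df = (2, 20)
p-value (upper-tail) = 0.00000
At α=0.1: p < α → reject H₀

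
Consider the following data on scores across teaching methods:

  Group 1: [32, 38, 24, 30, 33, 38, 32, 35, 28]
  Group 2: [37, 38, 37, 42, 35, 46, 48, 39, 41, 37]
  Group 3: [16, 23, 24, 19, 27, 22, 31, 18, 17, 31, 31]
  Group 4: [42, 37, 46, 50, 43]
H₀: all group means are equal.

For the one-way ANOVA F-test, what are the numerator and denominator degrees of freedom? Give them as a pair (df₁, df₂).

k = 4 groups, N = 35 total
df = (k−1, N−k) = (4−1, 35−4) = (3, 31)

degrees of freedom = [3, 31]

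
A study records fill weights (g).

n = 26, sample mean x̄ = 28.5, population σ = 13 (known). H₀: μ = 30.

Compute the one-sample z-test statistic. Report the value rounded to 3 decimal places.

test statistic = -0.588

SE = σ/√n = 13/√26 = 2.5495
z = (x̄−μ₀)/SE = (28.5−30)/2.5495 = -0.5883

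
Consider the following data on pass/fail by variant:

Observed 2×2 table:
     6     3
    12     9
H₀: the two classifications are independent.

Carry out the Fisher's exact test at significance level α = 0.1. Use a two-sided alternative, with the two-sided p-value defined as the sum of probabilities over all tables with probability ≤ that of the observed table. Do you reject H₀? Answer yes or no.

reject H₀: no

Margins: r₁=9, r₂=21, c₁=18, c₂=12, n=30
p_obs = C(9,6)·C(21,12)/C(30,18); sum pmf over tables with pmf ≤ p_obs
p-value (two-sided) = 0.70356
At α=0.1: p ≥ α → fail to reject H₀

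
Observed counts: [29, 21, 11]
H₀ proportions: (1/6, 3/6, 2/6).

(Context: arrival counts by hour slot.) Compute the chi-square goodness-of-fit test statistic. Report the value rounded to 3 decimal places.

n = 61; E_i = n·p_i = [10.17, 30.50, 20.33]
χ² = (29−10.17)²/10.17 + (21−30.50)²/30.50 + (11−20.33)²/20.33 = 42.1311
df = 2

test statistic = 42.131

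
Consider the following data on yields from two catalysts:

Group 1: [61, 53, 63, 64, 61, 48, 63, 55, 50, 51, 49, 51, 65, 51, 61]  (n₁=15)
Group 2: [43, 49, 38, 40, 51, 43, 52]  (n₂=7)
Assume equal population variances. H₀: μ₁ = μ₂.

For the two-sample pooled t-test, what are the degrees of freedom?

df = n₁ + n₂ − 2 = 15 + 7 − 2 = 20

degrees of freedom = 20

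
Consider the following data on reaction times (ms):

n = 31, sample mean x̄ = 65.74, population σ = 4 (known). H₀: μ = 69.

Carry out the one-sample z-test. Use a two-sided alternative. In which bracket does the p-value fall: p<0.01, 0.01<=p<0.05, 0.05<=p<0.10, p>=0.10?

p-value bracket: p<0.01

SE = σ/√n = 4/√31 = 0.7184
z = (x̄−μ₀)/SE = (65.74−69)/0.7184 = -4.5377
p-value (two-sided) = 0.00001
→ bracket: p<0.01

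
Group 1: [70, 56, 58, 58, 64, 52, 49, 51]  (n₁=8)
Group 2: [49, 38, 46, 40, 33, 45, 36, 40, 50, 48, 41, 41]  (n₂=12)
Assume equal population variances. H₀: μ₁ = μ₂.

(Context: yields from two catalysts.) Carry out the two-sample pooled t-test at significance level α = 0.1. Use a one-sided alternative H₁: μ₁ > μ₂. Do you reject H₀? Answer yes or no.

reject H₀: yes

x̄₁=57.250, s₁=7.025, n₁=8
x̄₂=42.250, s₂=5.362, n₂=12
s_p² = [7·7.025² + 11·5.362²]/18 = 36.7639
SE = √(s_p²·(1/8+1/12)) = 2.7675
t = (57.250−42.250)/2.7675 = 5.4200
df = 18
p-value (one-sided, H₁ greater) = 0.00002
At α=0.1: p < α → reject H₀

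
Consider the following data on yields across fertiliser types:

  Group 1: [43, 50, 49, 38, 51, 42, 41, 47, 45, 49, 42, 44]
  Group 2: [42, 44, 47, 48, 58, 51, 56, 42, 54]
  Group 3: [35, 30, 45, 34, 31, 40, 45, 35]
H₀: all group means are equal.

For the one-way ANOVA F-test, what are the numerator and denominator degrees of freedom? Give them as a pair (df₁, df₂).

k = 3 groups, N = 29 total
df = (k−1, N−k) = (3−1, 29−3) = (2, 26)

degrees of freedom = [2, 26]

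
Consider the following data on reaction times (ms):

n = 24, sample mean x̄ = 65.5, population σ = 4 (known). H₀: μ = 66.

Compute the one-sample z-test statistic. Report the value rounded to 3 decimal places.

SE = σ/√n = 4/√24 = 0.8165
z = (x̄−μ₀)/SE = (65.5−66)/0.8165 = -0.6124

test statistic = -0.612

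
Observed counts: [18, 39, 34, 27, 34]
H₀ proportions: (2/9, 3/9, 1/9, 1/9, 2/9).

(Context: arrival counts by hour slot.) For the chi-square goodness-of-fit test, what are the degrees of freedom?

df = k − 1 = 5 − 1 = 4

degrees of freedom = 4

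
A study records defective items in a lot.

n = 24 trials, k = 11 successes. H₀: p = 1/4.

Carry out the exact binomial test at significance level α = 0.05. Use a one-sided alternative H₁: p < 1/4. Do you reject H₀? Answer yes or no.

reject H₀: no

Exact binomial: n=24, k=11, p₀=1/4=0.2500
P(X≤11) from Σ C(n,i)·p₀^i·(1−p₀)^(n−i)
p-value (one-sided, H₁ less) = 0.99280
At α=0.05: p ≥ α → fail to reject H₀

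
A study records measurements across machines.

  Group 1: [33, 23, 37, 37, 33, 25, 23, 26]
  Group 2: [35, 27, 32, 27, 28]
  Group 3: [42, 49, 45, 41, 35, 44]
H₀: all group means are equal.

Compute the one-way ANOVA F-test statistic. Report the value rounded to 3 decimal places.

Group means [29.62, 29.80, 42.67], grand mean 33.789
SSB = Σnᵢ(x̄ᵢ−x̄)² = 691.150; SSW = ΣΣ(x−x̄ᵢ)² = 414.008
MSB = 691.150/2 = 345.5748; MSW = 414.008/16 = 25.8755
F = MSB/MSW = 13.3553
df = (2, 16)

test statistic = 13.355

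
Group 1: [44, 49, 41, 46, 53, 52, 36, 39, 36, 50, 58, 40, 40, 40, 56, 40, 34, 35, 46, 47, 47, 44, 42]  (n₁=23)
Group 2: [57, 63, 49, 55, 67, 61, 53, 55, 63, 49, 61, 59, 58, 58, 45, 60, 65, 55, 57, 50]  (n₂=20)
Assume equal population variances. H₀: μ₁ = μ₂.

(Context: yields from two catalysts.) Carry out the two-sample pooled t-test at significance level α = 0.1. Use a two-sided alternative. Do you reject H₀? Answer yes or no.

x̄₁=44.130, s₁=6.683, n₁=23
x̄₂=57.000, s₂=5.767, n₂=20
s_p² = [22·6.683² + 19·5.767²]/41 = 39.3807
SE = √(s_p²·(1/23+1/20)) = 1.9187
t = (44.130−57.000)/1.9187 = -6.7076
df = 41
p-value (two-sided) = 0.00000
At α=0.1: p < α → reject H₀

reject H₀: yes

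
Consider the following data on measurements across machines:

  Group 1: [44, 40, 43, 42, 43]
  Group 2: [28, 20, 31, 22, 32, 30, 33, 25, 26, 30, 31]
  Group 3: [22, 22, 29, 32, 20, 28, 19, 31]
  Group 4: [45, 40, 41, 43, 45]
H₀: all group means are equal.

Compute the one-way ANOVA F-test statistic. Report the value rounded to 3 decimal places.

test statistic = 34.524

Group means [42.40, 28.00, 25.38, 42.80], grand mean 32.310
SSB = Σnᵢ(x̄ᵢ−x̄)² = 1648.332; SSW = ΣΣ(x−x̄ᵢ)² = 397.875
MSB = 1648.332/3 = 549.4440; MSW = 397.875/25 = 15.9150
F = MSB/MSW = 34.5237
df = (3, 25)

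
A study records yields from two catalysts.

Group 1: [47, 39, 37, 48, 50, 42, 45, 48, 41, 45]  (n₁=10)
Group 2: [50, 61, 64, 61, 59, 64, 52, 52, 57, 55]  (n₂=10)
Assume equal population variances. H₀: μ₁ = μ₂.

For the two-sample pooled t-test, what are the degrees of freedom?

df = n₁ + n₂ − 2 = 10 + 10 − 2 = 18

degrees of freedom = 18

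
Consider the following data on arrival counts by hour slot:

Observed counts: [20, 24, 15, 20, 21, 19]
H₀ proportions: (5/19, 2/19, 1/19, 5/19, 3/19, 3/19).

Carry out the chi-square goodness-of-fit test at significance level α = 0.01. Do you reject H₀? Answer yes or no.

reject H₀: yes

n = 119; E_i = n·p_i = [31.32, 12.53, 6.26, 31.32, 18.79, 18.79]
χ² = (20−31.32)²/31.32 + (24−12.53)²/12.53 + (15−6.26)²/6.26 + (20−31.32)²/31.32 + (21−18.79)²/18.79 + (19−18.79)²/18.79 = 31.1373
df = 5
p-value (upper-tail) = 0.00001
At α=0.01: p < α → reject H₀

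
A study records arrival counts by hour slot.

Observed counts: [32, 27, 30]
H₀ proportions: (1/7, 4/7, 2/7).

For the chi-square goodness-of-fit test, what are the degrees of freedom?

df = k − 1 = 3 − 1 = 2

degrees of freedom = 2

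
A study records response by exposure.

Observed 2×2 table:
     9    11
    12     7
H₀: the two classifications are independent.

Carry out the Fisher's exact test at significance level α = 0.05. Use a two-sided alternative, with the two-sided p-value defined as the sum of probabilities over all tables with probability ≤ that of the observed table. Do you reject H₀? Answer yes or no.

Margins: r₁=20, r₂=19, c₁=21, c₂=18, n=39
p_obs = C(20,9)·C(19,12)/C(39,21); sum pmf over tables with pmf ≤ p_obs
p-value (two-sided) = 0.34064
At α=0.05: p ≥ α → fail to reject H₀

reject H₀: no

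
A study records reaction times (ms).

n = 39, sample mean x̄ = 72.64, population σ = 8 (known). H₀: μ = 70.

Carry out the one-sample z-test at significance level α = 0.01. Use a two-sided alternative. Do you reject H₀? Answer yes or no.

reject H₀: no

SE = σ/√n = 8/√39 = 1.2810
z = (x̄−μ₀)/SE = (72.64−70)/1.2810 = 2.0608
p-value (two-sided) = 0.03932
At α=0.01: p ≥ α → fail to reject H₀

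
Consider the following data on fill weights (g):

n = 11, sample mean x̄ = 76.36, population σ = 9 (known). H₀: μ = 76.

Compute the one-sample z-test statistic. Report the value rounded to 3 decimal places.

SE = σ/√n = 9/√11 = 2.7136
z = (x̄−μ₀)/SE = (76.36−76)/2.7136 = 0.1327

test statistic = 0.133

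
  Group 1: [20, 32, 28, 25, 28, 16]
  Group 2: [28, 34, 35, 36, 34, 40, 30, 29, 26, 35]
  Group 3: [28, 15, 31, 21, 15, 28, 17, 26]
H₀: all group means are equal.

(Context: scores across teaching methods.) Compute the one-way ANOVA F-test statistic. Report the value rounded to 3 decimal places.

Group means [24.83, 32.70, 22.62], grand mean 27.375
SSB = Σnᵢ(x̄ᵢ−x̄)² = 502.817; SSW = ΣΣ(x−x̄ᵢ)² = 628.808
MSB = 502.817/2 = 251.4083; MSW = 628.808/21 = 29.9433
F = MSB/MSW = 8.3962
df = (2, 21)

test statistic = 8.396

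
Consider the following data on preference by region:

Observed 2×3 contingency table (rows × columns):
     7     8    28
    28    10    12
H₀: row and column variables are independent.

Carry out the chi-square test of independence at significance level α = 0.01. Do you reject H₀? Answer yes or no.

Row totals [43, 50], col totals [35, 18, 40], n=93
χ² = (7−16.18)²/16.18 + (8−8.32)²/8.32 + (28−18.49)²/18.49 + (28−18.82)²/18.82 + (10−9.68)²/9.68 + (12−21.51)²/21.51 = 18.8019
df = 2
p-value (upper-tail) = 0.00008
At α=0.01: p < α → reject H₀

reject H₀: yes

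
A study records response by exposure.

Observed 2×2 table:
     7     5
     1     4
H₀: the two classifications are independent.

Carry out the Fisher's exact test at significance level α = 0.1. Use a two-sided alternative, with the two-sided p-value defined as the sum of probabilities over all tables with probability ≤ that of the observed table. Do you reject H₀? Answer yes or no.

Margins: r₁=12, r₂=5, c₁=8, c₂=9, n=17
p_obs = C(12,7)·C(5,1)/C(17,8); sum pmf over tables with pmf ≤ p_obs
p-value (two-sided) = 0.29412
At α=0.1: p ≥ α → fail to reject H₀

reject H₀: no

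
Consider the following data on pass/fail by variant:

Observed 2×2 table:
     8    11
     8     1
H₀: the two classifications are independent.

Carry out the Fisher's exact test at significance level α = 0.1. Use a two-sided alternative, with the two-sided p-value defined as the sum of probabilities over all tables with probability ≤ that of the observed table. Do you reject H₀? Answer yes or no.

Margins: r₁=19, r₂=9, c₁=16, c₂=12, n=28
p_obs = C(19,8)·C(9,8)/C(28,16); sum pmf over tables with pmf ≤ p_obs
p-value (two-sided) = 0.03896
At α=0.1: p < α → reject H₀

reject H₀: yes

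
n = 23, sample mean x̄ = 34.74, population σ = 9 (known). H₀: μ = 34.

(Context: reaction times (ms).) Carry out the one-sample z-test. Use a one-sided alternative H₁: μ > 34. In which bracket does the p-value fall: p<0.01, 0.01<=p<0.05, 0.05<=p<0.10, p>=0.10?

p-value bracket: p>=0.10

SE = σ/√n = 9/√23 = 1.8766
z = (x̄−μ₀)/SE = (34.74−34)/1.8766 = 0.3943
p-value (one-sided, H₁ greater) = 0.34667
→ bracket: p>=0.10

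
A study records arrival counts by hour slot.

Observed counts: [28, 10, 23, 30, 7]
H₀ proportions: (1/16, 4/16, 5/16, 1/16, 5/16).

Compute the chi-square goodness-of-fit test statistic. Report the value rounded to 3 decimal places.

n = 98; E_i = n·p_i = [6.12, 24.50, 30.62, 6.12, 30.62]
χ² = (28−6.12)²/6.12 + (10−24.50)²/24.50 + (23−30.62)²/30.62 + (30−6.12)²/6.12 + (7−30.62)²/30.62 = 199.8939
df = 4

test statistic = 199.894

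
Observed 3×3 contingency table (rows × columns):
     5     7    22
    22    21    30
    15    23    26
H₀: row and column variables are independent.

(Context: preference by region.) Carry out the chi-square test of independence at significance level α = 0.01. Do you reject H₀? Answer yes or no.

Row totals [34, 73, 64], col totals [42, 51, 78], n=171
χ² = (5−8.35)²/8.35 + (7−10.14)²/10.14 + (22−15.51)²/15.51 + (22−17.93)²/17.93 + (21−21.77)²/21.77 + (30−33.30)²/33.30 + (15−15.72)²/15.72 + (23−19.09)²/19.09 + (26−29.19)²/29.19 = 7.4961
df = 4
p-value (upper-tail) = 0.11188
At α=0.01: p ≥ α → fail to reject H₀

reject H₀: no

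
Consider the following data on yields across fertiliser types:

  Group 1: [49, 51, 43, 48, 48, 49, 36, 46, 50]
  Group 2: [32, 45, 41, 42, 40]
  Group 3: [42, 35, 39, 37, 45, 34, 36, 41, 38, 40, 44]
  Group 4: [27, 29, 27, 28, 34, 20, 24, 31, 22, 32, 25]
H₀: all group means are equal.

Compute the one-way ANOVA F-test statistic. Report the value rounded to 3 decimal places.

test statistic = 36.766

Group means [46.67, 40.00, 39.18, 27.18], grand mean 37.500
SSB = Σnᵢ(x̄ᵢ−x̄)² = 1989.727; SSW = ΣΣ(x−x̄ᵢ)² = 577.273
MSB = 1989.727/3 = 663.2424; MSW = 577.273/32 = 18.0398
F = MSB/MSW = 36.7656
df = (3, 32)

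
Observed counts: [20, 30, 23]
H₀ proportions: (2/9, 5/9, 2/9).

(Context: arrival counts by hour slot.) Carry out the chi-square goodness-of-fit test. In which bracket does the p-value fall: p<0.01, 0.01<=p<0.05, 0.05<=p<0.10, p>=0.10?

n = 73; E_i = n·p_i = [16.22, 40.56, 16.22]
χ² = (20−16.22)²/16.22 + (30−40.56)²/40.56 + (23−16.22)²/16.22 = 6.4589
df = 2
p-value (upper-tail) = 0.03958
→ bracket: 0.01<=p<0.05

p-value bracket: 0.01<=p<0.05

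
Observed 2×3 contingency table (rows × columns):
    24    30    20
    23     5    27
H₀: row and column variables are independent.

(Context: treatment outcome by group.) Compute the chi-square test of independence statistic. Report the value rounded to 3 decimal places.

Row totals [74, 55], col totals [47, 35, 47], n=129
χ² = (24−26.96)²/26.96 + (30−20.08)²/20.08 + (20−26.96)²/26.96 + (23−20.04)²/20.04 + (5−14.92)²/14.92 + (27−20.04)²/20.04 = 16.4800
df = 2

test statistic = 16.480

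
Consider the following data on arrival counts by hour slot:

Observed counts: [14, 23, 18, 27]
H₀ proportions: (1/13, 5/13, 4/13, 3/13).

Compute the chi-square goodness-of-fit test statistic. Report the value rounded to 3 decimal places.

test statistic = 17.212

n = 82; E_i = n·p_i = [6.31, 31.54, 25.23, 18.92]
χ² = (14−6.31)²/6.31 + (23−31.54)²/31.54 + (18−25.23)²/25.23 + (27−18.92)²/18.92 = 17.2122
df = 3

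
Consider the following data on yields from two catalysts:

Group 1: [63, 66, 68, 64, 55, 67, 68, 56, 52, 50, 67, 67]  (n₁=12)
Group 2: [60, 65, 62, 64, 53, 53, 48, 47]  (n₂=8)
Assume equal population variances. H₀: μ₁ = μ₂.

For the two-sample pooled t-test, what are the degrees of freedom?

degrees of freedom = 18

df = n₁ + n₂ − 2 = 12 + 8 − 2 = 18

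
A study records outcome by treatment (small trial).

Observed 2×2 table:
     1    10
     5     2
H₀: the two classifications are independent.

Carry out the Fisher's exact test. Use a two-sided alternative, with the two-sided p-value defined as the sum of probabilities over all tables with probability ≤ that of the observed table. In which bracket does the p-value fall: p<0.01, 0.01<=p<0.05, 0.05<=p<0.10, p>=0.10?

Margins: r₁=11, r₂=7, c₁=6, c₂=12, n=18
p_obs = C(11,1)·C(7,5)/C(18,6); sum pmf over tables with pmf ≤ p_obs
p-value (two-sided) = 0.01282
→ bracket: 0.01<=p<0.05

p-value bracket: 0.01<=p<0.05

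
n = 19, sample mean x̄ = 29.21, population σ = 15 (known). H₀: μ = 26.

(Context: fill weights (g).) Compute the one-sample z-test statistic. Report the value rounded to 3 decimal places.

SE = σ/√n = 15/√19 = 3.4412
z = (x̄−μ₀)/SE = (29.21−26)/3.4412 = 0.9328

test statistic = 0.933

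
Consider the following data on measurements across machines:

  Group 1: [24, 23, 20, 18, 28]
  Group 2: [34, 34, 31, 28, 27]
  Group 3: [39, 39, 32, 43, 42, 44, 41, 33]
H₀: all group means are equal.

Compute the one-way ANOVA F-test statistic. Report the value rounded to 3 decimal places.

test statistic = 26.598

Group means [22.60, 30.80, 39.12], grand mean 32.222
SSB = Σnᵢ(x̄ᵢ−x̄)² = 854.236; SSW = ΣΣ(x−x̄ᵢ)² = 240.875
MSB = 854.236/2 = 427.1181; MSW = 240.875/15 = 16.0583
F = MSB/MSW = 26.5979
df = (2, 15)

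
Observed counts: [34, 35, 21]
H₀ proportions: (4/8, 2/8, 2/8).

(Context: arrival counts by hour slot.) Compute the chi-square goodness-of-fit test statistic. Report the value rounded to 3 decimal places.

test statistic = 9.733

n = 90; E_i = n·p_i = [45.00, 22.50, 22.50]
χ² = (34−45.00)²/45.00 + (35−22.50)²/22.50 + (21−22.50)²/22.50 = 9.7333
df = 2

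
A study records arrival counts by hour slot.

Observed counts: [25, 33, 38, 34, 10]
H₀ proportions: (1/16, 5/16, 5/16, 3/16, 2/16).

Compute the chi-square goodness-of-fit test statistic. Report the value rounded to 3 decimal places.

test statistic = 39.078

n = 140; E_i = n·p_i = [8.75, 43.75, 43.75, 26.25, 17.50]
χ² = (25−8.75)²/8.75 + (33−43.75)²/43.75 + (38−43.75)²/43.75 + (34−26.25)²/26.25 + (10−17.50)²/17.50 = 39.0781
df = 4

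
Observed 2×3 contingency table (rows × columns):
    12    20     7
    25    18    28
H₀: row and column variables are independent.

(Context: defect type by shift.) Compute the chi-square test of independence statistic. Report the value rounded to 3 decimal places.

test statistic = 8.700

Row totals [39, 71], col totals [37, 38, 35], n=110
χ² = (12−13.12)²/13.12 + (20−13.47)²/13.47 + (7−12.41)²/12.41 + (25−23.88)²/23.88 + (18−24.53)²/24.53 + (28−22.59)²/22.59 = 8.7000
df = 2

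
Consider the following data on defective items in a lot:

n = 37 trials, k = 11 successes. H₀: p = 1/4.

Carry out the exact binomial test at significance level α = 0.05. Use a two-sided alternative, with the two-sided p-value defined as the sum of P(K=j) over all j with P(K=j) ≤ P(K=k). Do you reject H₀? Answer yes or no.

reject H₀: no

Exact binomial: n=37, k=11, p₀=1/4=0.2500
P(X=j) = C(n,j)·p₀^j·(1−p₀)^(n−j); p = Σ P(X=j) over j with P(X=j) ≤ P(X=11)
p-value (two-sided) = 0.56844
At α=0.05: p ≥ α → fail to reject H₀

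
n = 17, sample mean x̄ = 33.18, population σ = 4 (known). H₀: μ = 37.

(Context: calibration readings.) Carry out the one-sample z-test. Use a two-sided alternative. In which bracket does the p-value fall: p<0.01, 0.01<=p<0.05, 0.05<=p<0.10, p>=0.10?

p-value bracket: p<0.01

SE = σ/√n = 4/√17 = 0.9701
z = (x̄−μ₀)/SE = (33.18−37)/0.9701 = -3.9376
p-value (two-sided) = 0.00008
→ bracket: p<0.01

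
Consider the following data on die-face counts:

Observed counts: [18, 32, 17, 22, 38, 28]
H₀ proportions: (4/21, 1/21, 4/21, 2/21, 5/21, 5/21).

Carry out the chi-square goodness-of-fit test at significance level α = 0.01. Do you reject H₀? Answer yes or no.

reject H₀: yes

n = 155; E_i = n·p_i = [29.52, 7.38, 29.52, 14.76, 36.90, 36.90]
χ² = (18−29.52)²/29.52 + (32−7.38)²/7.38 + (17−29.52)²/29.52 + (22−14.76)²/14.76 + (38−36.90)²/36.90 + (28−36.90)²/36.90 = 97.6571
df = 5
p-value (upper-tail) = 0.00000
At α=0.01: p < α → reject H₀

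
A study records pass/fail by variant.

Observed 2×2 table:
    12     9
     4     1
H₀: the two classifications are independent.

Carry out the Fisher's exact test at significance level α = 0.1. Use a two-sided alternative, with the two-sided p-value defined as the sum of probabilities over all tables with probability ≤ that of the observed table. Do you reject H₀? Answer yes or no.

Margins: r₁=21, r₂=5, c₁=16, c₂=10, n=26
p_obs = C(21,12)·C(5,4)/C(26,16); sum pmf over tables with pmf ≤ p_obs
p-value (two-sided) = 0.61690
At α=0.1: p ≥ α → fail to reject H₀

reject H₀: no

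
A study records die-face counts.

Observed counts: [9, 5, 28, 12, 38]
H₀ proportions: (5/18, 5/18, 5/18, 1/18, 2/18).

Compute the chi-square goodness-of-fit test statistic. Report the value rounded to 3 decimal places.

test statistic = 112.261

n = 92; E_i = n·p_i = [25.56, 25.56, 25.56, 5.11, 10.22]
χ² = (9−25.56)²/25.56 + (5−25.56)²/25.56 + (28−25.56)²/25.56 + (12−5.11)²/5.11 + (38−10.22)²/10.22 = 112.2609
df = 4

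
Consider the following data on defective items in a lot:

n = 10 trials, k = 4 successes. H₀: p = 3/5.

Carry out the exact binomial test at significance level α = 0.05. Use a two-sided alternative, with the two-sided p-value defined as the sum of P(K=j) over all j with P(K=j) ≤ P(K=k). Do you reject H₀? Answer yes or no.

Exact binomial: n=10, k=4, p₀=3/5=0.6000
P(X=j) = C(n,j)·p₀^j·(1−p₀)^(n−j); p = Σ P(X=j) over j with P(X=j) ≤ P(X=4)
p-value (two-sided) = 0.21260
At α=0.05: p ≥ α → fail to reject H₀

reject H₀: no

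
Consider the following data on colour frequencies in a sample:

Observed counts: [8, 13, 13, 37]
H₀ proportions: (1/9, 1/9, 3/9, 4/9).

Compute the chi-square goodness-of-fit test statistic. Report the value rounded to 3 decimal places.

test statistic = 9.060

n = 71; E_i = n·p_i = [7.89, 7.89, 23.67, 31.56]
χ² = (8−7.89)²/7.89 + (13−7.89)²/7.89 + (13−23.67)²/23.67 + (37−31.56)²/31.56 = 9.0599
df = 3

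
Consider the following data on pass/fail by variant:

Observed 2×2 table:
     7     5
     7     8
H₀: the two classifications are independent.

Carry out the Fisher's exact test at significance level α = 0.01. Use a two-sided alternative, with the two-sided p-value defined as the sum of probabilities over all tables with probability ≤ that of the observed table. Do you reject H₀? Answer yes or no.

Margins: r₁=12, r₂=15, c₁=14, c₂=13, n=27
p_obs = C(12,7)·C(15,7)/C(27,14); sum pmf over tables with pmf ≤ p_obs
p-value (two-sided) = 0.70357
At α=0.01: p ≥ α → fail to reject H₀

reject H₀: no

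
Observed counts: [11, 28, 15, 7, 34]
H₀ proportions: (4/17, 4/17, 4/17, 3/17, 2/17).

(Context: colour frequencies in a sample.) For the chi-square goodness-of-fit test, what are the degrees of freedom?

df = k − 1 = 5 − 1 = 4

degrees of freedom = 4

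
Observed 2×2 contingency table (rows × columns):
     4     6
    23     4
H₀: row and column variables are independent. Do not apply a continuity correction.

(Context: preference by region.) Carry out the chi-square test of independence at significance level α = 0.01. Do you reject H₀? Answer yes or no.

Row totals [10, 27], col totals [27, 10], n=37
χ² = (4−7.30)²/7.30 + (6−2.70)²/2.70 + (23−19.70)²/19.70 + (4−7.30)²/7.30 = 7.5543
df = 1
p-value (upper-tail) = 0.00599
At α=0.01: p < α → reject H₀

reject H₀: yes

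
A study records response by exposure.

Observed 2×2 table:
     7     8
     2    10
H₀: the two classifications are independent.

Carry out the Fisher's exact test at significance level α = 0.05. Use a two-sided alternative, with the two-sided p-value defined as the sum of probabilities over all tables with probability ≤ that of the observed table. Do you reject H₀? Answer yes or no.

Margins: r₁=15, r₂=12, c₁=9, c₂=18, n=27
p_obs = C(15,7)·C(12,2)/C(27,9); sum pmf over tables with pmf ≤ p_obs
p-value (two-sided) = 0.21724
At α=0.05: p ≥ α → fail to reject H₀

reject H₀: no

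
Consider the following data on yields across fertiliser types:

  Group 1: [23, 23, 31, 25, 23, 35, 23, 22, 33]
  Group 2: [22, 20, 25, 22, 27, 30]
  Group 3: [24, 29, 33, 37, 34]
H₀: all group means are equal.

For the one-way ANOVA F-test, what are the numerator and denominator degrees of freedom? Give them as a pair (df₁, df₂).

k = 3 groups, N = 20 total
df = (k−1, N−k) = (3−1, 20−3) = (2, 17)

degrees of freedom = [2, 17]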